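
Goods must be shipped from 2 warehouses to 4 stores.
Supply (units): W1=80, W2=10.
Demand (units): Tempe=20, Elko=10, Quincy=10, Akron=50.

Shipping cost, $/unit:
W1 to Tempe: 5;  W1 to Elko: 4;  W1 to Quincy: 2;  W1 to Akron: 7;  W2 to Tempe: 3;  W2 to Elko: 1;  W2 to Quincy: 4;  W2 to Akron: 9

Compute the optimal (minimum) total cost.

480

Optimal allocation:
  W1→Tempe: 20 × $5 = $100
  W1→Quincy: 10 × $2 = $20
  W1→Akron: 50 × $7 = $350
  W2→Elko: 10 × $1 = $10
Total = 100 + 20 + 350 + 10 = $480.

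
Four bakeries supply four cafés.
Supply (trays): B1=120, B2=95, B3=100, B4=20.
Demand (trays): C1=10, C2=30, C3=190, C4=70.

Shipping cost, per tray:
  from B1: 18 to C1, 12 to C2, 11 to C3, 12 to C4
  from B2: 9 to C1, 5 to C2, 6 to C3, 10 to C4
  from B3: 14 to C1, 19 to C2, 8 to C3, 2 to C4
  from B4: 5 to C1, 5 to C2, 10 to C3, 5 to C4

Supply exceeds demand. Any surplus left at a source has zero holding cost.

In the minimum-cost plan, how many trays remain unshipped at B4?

Minimum-cost shipments:
  B1 to C3: 85 trays
  B2 to C2: 20 trays
  B2 to C3: 75 trays
  B3 to C3: 30 trays
  B3 to C4: 70 trays
  B4 to C1: 10 trays
  B4 to C2: 10 trays
Total cost = 1965.
B4 ships 20 of its 20, leaving 0.

0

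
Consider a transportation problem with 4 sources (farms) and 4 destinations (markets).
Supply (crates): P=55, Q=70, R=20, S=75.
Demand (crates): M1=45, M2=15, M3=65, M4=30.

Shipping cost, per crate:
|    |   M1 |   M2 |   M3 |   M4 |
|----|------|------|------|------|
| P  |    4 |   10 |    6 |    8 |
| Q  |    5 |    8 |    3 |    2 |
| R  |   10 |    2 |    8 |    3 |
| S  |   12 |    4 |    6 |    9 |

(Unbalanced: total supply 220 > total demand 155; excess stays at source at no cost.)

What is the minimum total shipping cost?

530

A cheapest plan:
  P to M1: 45 crates
  Q to M3: 45 crates
  Q to M4: 25 crates
  R to M2: 15 crates
  R to M4: 5 crates
  S to M3: 20 crates
Total cost = 530.
(Supply check: P ships 45; Q ships 70; R ships 20; S ships 20.)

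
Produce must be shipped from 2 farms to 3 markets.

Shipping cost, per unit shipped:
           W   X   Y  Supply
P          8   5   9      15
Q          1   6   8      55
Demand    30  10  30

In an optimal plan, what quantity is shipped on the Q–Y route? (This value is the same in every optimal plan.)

25

Solving gives:
  P→X: 10 × 5 = 50
  P→Y: 5 × 9 = 45
  Q→W: 30 × 1 = 30
  Q→Y: 25 × 8 = 200
Total cost = 325.
So Q→Y carries 25 crates.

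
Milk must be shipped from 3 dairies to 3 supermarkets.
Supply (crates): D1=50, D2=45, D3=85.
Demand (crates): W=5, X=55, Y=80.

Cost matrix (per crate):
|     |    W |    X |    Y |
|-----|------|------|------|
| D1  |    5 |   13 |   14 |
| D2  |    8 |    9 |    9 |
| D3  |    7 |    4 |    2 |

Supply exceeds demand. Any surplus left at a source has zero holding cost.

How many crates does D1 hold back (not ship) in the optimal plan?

40

An optimal plan:
  D1->W: 5 crates
  D1->X: 5 crates
  D2->X: 45 crates
  D3->X: 5 crates
  D3->Y: 80 crates
Total cost = 675.
D1 ships 10 of its 50, leaving 40.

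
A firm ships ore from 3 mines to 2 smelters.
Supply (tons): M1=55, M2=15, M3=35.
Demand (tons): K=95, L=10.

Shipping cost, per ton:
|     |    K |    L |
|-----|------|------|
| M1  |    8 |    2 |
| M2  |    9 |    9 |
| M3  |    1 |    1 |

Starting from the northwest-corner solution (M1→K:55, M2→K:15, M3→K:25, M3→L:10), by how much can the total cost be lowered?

Current plan cost = 55·8 + 15·9 + 25·1 + 10·1 = 610.
Optimal plan:
  M1→K: 45 tons
  M1→L: 10 tons
  M2→K: 15 tons
  M3→K: 35 tons
Optimal cost = 550.
Saving = 610 − 550 = 60.

60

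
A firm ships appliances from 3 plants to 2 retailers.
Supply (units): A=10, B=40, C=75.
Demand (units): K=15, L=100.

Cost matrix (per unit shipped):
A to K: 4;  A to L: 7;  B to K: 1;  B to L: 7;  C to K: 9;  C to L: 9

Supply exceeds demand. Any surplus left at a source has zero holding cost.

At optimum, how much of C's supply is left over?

An optimal plan:
  A to L: 10 units
  B to K: 15 units
  B to L: 25 units
  C to L: 65 units
Total cost = 845.
C ships 65 of its 75, leaving 10.

10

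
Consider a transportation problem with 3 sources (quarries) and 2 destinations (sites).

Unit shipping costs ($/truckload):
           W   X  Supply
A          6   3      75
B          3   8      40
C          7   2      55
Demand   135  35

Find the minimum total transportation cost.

One minimum-cost allocation:
  A to W: 75 × $6 = $450
  B to W: 40 × $3 = $120
  C to W: 20 × $7 = $140
  C to X: 35 × $2 = $70
Total = 450 + 120 + 140 + 70 = $780.

780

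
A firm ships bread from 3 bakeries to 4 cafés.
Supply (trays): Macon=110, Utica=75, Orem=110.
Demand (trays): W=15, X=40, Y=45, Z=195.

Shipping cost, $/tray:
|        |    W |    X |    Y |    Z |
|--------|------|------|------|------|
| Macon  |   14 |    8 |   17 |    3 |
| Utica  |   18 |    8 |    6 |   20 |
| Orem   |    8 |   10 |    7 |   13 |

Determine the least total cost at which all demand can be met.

2155

One minimum-cost allocation:
  Macon to Z: 110 × $3 = $330
  Utica to X: 40 × $8 = $320
  Utica to Y: 35 × $6 = $210
  Orem to W: 15 × $8 = $120
  Orem to Y: 10 × $7 = $70
  Orem to Z: 85 × $13 = $1105
Total = 330 + 320 + 210 + 120 + 70 + 1105 = $2155.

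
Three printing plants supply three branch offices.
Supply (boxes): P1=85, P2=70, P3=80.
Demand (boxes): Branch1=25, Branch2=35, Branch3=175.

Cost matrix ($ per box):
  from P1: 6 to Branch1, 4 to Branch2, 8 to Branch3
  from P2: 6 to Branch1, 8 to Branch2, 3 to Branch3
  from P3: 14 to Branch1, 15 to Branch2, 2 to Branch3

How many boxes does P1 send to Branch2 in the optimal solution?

The minimum-cost plan:
  P1 to Branch1: 25 × $6 = $150
  P1 to Branch2: 35 × $4 = $140
  P1 to Branch3: 25 × $8 = $200
  P2 to Branch3: 70 × $3 = $210
  P3 to Branch3: 80 × $2 = $160
Total cost = $860.
So P1→Branch2 carries 35 boxes.

35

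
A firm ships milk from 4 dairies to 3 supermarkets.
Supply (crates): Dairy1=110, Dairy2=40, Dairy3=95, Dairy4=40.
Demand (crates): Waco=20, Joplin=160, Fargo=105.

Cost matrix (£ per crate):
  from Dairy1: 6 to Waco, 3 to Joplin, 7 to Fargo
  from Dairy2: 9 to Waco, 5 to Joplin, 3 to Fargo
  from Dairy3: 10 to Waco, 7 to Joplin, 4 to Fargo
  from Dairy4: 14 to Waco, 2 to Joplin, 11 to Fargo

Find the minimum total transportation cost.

1030

An optimal shipping plan:
  Dairy1 to Waco: 20 × £6 = £120
  Dairy1 to Joplin: 90 × £3 = £270
  Dairy2 to Joplin: 30 × £5 = £150
  Dairy2 to Fargo: 10 × £3 = £30
  Dairy3 to Fargo: 95 × £4 = £380
  Dairy4 to Joplin: 40 × £2 = £80
Total = 120 + 270 + 150 + 30 + 380 + 80 = £1030.
(Supply check: Dairy1 ships 110; Dairy2 ships 40; Dairy3 ships 95; Dairy4 ships 40.)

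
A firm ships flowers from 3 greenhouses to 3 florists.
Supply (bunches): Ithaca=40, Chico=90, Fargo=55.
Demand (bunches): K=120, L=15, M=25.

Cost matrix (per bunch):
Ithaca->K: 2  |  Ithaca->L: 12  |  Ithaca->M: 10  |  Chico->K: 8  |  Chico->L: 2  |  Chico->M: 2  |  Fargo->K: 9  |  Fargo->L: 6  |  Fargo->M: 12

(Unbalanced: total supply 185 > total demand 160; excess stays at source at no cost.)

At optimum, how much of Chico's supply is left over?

0

Minimum-cost shipments:
  Ithaca→K: 40 × 2 = 80
  Chico→K: 50 × 8 = 400
  Chico→L: 15 × 2 = 30
  Chico→M: 25 × 2 = 50
  Fargo→K: 30 × 9 = 270
Total cost = 830.
Chico ships 90 of its 90, leaving 0.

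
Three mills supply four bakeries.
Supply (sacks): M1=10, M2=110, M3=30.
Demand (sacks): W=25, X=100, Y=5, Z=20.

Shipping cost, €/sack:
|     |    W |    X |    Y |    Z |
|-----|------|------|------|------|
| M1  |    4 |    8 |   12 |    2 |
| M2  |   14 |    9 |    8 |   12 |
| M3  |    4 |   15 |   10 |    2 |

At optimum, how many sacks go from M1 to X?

Optimal shipments:
  M1->Z: 10 × €2 = €20
  M2->W: 5 × €14 = €70
  M2->X: 100 × €9 = €900
  M2->Y: 5 × €8 = €40
  M3->W: 20 × €4 = €80
  M3->Z: 10 × €2 = €20
Total cost = €1130.
The route M1→X is not used.

0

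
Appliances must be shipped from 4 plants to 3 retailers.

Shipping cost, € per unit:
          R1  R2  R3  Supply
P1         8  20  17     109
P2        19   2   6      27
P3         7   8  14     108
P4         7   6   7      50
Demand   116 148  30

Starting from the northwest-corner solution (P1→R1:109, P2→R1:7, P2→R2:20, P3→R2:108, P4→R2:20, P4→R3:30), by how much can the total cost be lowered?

Current plan cost = 109·8 + 7·19 + 20·2 + 108·8 + 20·6 + 30·7 = €2239.
Optimal plan:
  P1–R1: 109 × €8 = €872
  P2–R2: 27 × €2 = €54
  P3–R1: 7 × €7 = €49
  P3–R2: 101 × €8 = €808
  P4–R2: 20 × €6 = €120
  P4–R3: 30 × €7 = €210
Optimal cost = €2113.
Saving = 2239 − 2113 = €126.

126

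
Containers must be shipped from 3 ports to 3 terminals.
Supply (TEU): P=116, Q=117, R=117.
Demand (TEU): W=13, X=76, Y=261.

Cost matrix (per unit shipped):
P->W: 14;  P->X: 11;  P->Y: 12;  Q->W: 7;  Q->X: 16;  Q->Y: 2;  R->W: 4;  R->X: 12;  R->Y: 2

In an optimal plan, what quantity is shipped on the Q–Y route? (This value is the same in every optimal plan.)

The minimum-cost plan:
  P–X: 76 × 11 = 836
  P–Y: 40 × 12 = 480
  Q–Y: 117 × 2 = 234
  R–W: 13 × 4 = 52
  R–Y: 104 × 2 = 208
Total cost = 1810.
So Q→Y carries 117 TEU.

117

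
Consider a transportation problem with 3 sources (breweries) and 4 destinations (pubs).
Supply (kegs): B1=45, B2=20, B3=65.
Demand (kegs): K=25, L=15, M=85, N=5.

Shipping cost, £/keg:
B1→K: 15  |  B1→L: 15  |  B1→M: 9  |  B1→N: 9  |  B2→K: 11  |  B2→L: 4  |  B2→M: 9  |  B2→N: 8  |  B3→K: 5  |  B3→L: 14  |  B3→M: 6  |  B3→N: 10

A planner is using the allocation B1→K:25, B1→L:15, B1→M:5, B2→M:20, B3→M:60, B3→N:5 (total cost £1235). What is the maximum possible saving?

Current plan cost = 25·15 + 15·15 + 5·9 + 20·9 + 60·6 + 5·10 = £1235.
Optimal plan:
  B1 to M: 45 × £9 = £405
  B2 to L: 15 × £4 = £60
  B2 to N: 5 × £8 = £40
  B3 to K: 25 × £5 = £125
  B3 to M: 40 × £6 = £240
Optimal cost = £870.
Saving = 1235 − 870 = £365.

365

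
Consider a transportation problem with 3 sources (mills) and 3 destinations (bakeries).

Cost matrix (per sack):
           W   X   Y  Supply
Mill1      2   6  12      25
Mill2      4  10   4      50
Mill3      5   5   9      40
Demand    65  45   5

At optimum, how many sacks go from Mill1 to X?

The minimum-cost plan:
  Mill1->W: 20 × 2 = 40
  Mill1->X: 5 × 6 = 30
  Mill2->W: 45 × 4 = 180
  Mill2->Y: 5 × 4 = 20
  Mill3->X: 40 × 5 = 200
Total cost = 470.
So Mill1→X carries 5 sacks.

5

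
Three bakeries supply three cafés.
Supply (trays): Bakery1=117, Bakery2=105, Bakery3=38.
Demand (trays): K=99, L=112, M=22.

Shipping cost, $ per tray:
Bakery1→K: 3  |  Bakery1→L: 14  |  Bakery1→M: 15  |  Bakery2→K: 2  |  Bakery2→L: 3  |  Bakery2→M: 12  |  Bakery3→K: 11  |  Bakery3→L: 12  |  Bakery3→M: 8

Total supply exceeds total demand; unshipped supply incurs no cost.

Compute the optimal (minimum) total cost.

Optimal allocation:
  Bakery1→K: 99 × $3 = $297
  Bakery2→L: 105 × $3 = $315
  Bakery3→L: 7 × $12 = $84
  Bakery3→M: 22 × $8 = $176
Total = 297 + 315 + 84 + 176 = $872.
(Supply check: Bakery1 ships 99; Bakery2 ships 105; Bakery3 ships 29.)

872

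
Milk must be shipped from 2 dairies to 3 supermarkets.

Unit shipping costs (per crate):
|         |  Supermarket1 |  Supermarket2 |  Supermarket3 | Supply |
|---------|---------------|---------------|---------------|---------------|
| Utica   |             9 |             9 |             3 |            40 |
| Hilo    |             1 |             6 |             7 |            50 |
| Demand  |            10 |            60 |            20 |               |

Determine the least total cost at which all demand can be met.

490

An optimal shipping plan:
  Utica–Supermarket2: 20 × 9 = 180
  Utica–Supermarket3: 20 × 3 = 60
  Hilo–Supermarket1: 10 × 1 = 10
  Hilo–Supermarket2: 40 × 6 = 240
Total = 180 + 60 + 10 + 240 = 490.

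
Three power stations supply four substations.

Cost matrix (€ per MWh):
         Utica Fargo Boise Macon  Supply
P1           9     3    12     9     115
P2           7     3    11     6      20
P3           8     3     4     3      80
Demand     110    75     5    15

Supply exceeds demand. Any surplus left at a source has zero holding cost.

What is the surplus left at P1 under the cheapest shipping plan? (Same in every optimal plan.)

10

An optimal plan:
  P1 to Utica: 30 × €9 = €270
  P1 to Fargo: 75 × €3 = €225
  P2 to Utica: 20 × €7 = €140
  P3 to Utica: 60 × €8 = €480
  P3 to Boise: 5 × €4 = €20
  P3 to Macon: 15 × €3 = €45
Total cost = €1180.
P1 ships 105 of its 115, leaving 10.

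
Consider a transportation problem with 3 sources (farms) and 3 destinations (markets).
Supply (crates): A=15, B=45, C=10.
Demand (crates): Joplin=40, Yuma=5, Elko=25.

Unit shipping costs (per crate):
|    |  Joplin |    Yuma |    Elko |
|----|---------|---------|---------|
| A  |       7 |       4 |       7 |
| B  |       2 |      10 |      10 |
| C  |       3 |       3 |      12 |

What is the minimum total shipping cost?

305

An optimal shipping plan:
  A to Elko: 15 crates
  B to Joplin: 35 crates
  B to Elko: 10 crates
  C to Joplin: 5 crates
  C to Yuma: 5 crates
Total cost = 305.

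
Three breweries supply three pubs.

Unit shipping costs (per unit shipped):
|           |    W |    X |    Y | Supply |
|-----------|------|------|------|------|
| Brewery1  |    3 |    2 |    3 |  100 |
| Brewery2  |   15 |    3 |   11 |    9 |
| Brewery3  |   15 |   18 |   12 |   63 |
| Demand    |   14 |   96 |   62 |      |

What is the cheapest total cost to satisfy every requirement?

999

An optimal shipping plan:
  Brewery1->W: 13 × 3 = 39
  Brewery1->X: 87 × 2 = 174
  Brewery2->X: 9 × 3 = 27
  Brewery3->W: 1 × 15 = 15
  Brewery3->Y: 62 × 12 = 744
Total = 39 + 174 + 27 + 15 + 744 = 999.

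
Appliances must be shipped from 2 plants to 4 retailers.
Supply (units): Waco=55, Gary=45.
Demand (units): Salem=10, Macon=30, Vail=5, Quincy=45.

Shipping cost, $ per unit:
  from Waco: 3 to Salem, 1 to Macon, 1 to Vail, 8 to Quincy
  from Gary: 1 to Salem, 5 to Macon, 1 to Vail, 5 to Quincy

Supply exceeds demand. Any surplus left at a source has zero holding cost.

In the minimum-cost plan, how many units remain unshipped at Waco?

10

Minimum-cost shipments:
  Waco->Salem: 10 × $3 = $30
  Waco->Macon: 30 × $1 = $30
  Waco->Vail: 5 × $1 = $5
  Gary->Quincy: 45 × $5 = $225
Total cost = $290.
Waco ships 45 of its 55, leaving 10.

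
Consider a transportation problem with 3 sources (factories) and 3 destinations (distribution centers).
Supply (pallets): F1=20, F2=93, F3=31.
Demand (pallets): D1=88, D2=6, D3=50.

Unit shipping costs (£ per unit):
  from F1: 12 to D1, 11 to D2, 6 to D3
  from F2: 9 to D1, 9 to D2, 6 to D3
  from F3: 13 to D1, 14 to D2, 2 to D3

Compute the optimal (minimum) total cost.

One minimum-cost allocation:
  F1→D2: 1 × £11 = £11
  F1→D3: 19 × £6 = £114
  F2→D1: 88 × £9 = £792
  F2→D2: 5 × £9 = £45
  F3→D3: 31 × £2 = £62
Total = 11 + 114 + 792 + 45 + 62 = £1024.

1024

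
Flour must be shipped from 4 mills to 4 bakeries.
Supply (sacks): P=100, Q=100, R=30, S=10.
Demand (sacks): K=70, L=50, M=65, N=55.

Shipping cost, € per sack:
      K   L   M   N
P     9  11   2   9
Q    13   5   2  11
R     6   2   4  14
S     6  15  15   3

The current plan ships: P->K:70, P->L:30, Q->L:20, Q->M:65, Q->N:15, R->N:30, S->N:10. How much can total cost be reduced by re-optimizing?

450

Current plan cost = 70·9 + 30·11 + 20·5 + 65·2 + 15·11 + 30·14 + 10·3 = €1805.
Optimal plan:
  P->K: 40 × €9 = €360
  P->M: 15 × €2 = €30
  P->N: 45 × €9 = €405
  Q->L: 50 × €5 = €250
  Q->M: 50 × €2 = €100
  R->K: 30 × €6 = €180
  S->N: 10 × €3 = €30
Optimal cost = €1355.
Saving = 1805 − 1355 = €450.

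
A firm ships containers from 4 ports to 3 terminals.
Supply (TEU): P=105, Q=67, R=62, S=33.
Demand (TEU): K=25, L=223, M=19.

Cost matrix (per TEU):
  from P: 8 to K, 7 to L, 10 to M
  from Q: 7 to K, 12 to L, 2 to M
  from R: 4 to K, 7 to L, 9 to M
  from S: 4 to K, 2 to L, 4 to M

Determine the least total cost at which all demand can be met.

1724

Optimal allocation:
  P->L: 105 × 7 = 735
  Q->K: 25 × 7 = 175
  Q->L: 23 × 12 = 276
  Q->M: 19 × 2 = 38
  R->L: 62 × 7 = 434
  S->L: 33 × 2 = 66
Total = 735 + 175 + 276 + 38 + 434 + 66 = 1724.
(Supply check: P ships 105; Q ships 67; R ships 62; S ships 33.)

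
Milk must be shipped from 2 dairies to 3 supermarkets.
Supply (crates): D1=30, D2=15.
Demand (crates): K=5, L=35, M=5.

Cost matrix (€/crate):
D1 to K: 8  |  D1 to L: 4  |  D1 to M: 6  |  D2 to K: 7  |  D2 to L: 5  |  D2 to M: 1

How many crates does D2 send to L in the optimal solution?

5

Optimal shipments:
  D1→L: 30 crates
  D2→K: 5 crates
  D2→L: 5 crates
  D2→M: 5 crates
Total cost = €185.
So D2→L carries 5 crates.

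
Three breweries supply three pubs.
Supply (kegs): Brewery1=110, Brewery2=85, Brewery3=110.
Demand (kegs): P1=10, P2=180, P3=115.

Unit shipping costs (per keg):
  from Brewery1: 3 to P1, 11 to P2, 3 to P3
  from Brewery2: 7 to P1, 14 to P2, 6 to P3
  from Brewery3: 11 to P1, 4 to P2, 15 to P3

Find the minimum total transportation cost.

1840

A cheapest plan:
  Brewery1->P1: 10 × 3 = 30
  Brewery1->P2: 70 × 11 = 770
  Brewery1->P3: 30 × 3 = 90
  Brewery2->P3: 85 × 6 = 510
  Brewery3->P2: 110 × 4 = 440
Total = 30 + 770 + 90 + 510 + 440 = 1840.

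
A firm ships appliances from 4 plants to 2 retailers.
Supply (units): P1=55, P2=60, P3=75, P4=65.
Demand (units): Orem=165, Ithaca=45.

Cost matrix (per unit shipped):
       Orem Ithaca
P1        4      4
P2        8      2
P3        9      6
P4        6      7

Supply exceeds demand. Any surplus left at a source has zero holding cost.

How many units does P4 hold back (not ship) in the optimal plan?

0

Minimum-cost shipments:
  P1->Orem: 55 × 4 = 220
  P2->Orem: 15 × 8 = 120
  P2->Ithaca: 45 × 2 = 90
  P3->Orem: 30 × 9 = 270
  P4->Orem: 65 × 6 = 390
Total cost = 1090.
P4 ships 65 of its 65, leaving 0.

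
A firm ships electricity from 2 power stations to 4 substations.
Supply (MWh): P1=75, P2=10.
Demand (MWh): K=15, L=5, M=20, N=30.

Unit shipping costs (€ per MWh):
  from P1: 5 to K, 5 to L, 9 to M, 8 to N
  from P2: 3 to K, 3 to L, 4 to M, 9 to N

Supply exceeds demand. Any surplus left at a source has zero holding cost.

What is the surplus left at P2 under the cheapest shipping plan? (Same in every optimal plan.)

0

Minimum-cost shipments:
  P1–K: 15 × €5 = €75
  P1–L: 5 × €5 = €25
  P1–M: 10 × €9 = €90
  P1–N: 30 × €8 = €240
  P2–M: 10 × €4 = €40
Total cost = €470.
P2 ships 10 of its 10, leaving 0.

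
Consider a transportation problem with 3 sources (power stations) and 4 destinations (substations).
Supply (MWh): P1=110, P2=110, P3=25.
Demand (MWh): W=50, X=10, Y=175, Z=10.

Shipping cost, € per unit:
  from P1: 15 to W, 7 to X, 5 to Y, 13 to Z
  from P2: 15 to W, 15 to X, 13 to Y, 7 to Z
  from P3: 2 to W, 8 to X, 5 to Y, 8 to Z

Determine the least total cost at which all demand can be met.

2040

A cheapest plan:
  P1 to X: 10 MWh
  P1 to Y: 100 MWh
  P2 to W: 25 MWh
  P2 to Y: 75 MWh
  P2 to Z: 10 MWh
  P3 to W: 25 MWh
Total cost = €2040.
(Supply check: P1 ships 110; P2 ships 110; P3 ships 25.)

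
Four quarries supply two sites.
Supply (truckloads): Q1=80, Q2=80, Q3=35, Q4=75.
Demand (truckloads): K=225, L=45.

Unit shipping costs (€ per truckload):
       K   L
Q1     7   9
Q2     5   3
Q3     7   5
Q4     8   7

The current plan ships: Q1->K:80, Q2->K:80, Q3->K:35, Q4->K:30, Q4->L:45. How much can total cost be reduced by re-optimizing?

45

Current plan cost = 80·7 + 80·5 + 35·7 + 30·8 + 45·7 = €1760.
Optimal plan:
  Q1->K: 80 × €7 = €560
  Q2->K: 35 × €5 = €175
  Q2->L: 45 × €3 = €135
  Q3->K: 35 × €7 = €245
  Q4->K: 75 × €8 = €600
Optimal cost = €1715.
Saving = 1760 − 1715 = €45.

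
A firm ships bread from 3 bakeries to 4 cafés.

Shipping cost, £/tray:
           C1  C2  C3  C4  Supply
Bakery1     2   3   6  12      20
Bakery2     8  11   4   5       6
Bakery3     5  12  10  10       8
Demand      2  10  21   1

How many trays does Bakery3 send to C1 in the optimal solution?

Solving gives:
  Bakery1→C2: 10 × £3 = £30
  Bakery1→C3: 10 × £6 = £60
  Bakery2→C3: 6 × £4 = £24
  Bakery3→C1: 2 × £5 = £10
  Bakery3→C3: 5 × £10 = £50
  Bakery3→C4: 1 × £10 = £10
Total cost = £184.
So Bakery3→C1 carries 2 trays.

2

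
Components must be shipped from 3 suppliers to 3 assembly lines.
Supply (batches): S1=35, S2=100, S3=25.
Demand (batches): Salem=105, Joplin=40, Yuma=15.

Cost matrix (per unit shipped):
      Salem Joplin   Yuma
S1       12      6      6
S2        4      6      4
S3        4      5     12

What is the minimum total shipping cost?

715

A cheapest plan:
  S1→Joplin: 35 × 6 = 210
  S2→Salem: 85 × 4 = 340
  S2→Yuma: 15 × 4 = 60
  S3→Salem: 20 × 4 = 80
  S3→Joplin: 5 × 5 = 25
Total = 210 + 340 + 60 + 80 + 25 = 715.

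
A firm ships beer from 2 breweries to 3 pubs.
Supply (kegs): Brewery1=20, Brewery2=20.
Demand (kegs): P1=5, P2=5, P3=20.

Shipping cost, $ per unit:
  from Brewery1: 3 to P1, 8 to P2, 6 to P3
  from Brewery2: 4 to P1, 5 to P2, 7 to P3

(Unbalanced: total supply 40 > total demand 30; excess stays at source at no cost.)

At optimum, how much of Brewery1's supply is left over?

0

Minimum-cost shipments:
  Brewery1→P1: 5 × $3 = $15
  Brewery1→P3: 15 × $6 = $90
  Brewery2→P2: 5 × $5 = $25
  Brewery2→P3: 5 × $7 = $35
Total cost = $165.
Brewery1 ships 20 of its 20, leaving 0.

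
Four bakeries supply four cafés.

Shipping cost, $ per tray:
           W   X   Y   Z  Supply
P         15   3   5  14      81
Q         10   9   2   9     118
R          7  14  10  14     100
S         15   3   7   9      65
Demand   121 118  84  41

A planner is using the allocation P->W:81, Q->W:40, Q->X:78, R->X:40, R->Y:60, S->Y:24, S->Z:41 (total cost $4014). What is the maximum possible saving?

2213

Current plan cost = 81·15 + 40·10 + 78·9 + 40·14 + 60·10 + 24·7 + 41·9 = $4014.
Optimal plan:
  P->X: 81 × $3 = $243
  Q->W: 21 × $10 = $210
  Q->Y: 84 × $2 = $168
  Q->Z: 13 × $9 = $117
  R->W: 100 × $7 = $700
  S->X: 37 × $3 = $111
  S->Z: 28 × $9 = $252
Optimal cost = $1801.
Saving = 4014 − 1801 = $2213.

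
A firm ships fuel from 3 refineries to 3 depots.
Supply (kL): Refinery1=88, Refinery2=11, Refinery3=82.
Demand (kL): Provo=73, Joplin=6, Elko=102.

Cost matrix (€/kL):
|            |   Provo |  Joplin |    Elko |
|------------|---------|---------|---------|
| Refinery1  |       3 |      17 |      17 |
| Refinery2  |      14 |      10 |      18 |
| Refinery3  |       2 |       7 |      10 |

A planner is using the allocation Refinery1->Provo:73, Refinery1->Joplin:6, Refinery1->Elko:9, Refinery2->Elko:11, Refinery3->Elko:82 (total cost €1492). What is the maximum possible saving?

Current plan cost = 73·3 + 6·17 + 9·17 + 11·18 + 82·10 = €1492.
Optimal plan:
  Refinery1->Provo: 73 × €3 = €219
  Refinery1->Elko: 15 × €17 = €255
  Refinery2->Joplin: 6 × €10 = €60
  Refinery2->Elko: 5 × €18 = €90
  Refinery3->Elko: 82 × €10 = €820
Optimal cost = €1444.
Saving = 1492 − 1444 = €48.

48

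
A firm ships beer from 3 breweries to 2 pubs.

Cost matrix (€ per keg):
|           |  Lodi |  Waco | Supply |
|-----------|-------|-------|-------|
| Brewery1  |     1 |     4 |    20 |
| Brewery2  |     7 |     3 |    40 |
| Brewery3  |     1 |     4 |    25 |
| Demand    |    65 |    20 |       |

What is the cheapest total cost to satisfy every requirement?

245

Optimal allocation:
  Brewery1→Lodi: 20 × €1 = €20
  Brewery2→Lodi: 20 × €7 = €140
  Brewery2→Waco: 20 × €3 = €60
  Brewery3→Lodi: 25 × €1 = €25
Total = 20 + 140 + 60 + 25 = €245.
(Supply check: Brewery1 ships 20; Brewery2 ships 40; Brewery3 ships 25.)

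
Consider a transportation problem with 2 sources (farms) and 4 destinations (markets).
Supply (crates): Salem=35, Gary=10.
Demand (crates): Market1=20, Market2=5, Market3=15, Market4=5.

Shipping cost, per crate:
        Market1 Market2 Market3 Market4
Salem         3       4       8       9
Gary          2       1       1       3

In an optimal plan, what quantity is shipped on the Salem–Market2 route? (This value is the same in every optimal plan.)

Optimal shipments:
  Salem–Market1: 20 × 3 = 60
  Salem–Market2: 5 × 4 = 20
  Salem–Market3: 5 × 8 = 40
  Salem–Market4: 5 × 9 = 45
  Gary–Market3: 10 × 1 = 10
Total cost = 175.
So Salem→Market2 carries 5 crates.

5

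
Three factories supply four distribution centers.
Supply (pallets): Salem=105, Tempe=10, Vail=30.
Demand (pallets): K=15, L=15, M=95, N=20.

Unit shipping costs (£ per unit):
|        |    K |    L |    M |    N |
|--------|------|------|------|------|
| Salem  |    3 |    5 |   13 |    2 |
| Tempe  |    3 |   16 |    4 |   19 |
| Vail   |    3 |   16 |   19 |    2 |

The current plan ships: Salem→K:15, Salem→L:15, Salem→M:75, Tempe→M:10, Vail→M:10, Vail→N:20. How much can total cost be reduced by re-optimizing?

60

Current plan cost = 15·3 + 15·5 + 75·13 + 10·4 + 10·19 + 20·2 = £1365.
Optimal plan:
  Salem to L: 15 × £5 = £75
  Salem to M: 85 × £13 = £1105
  Salem to N: 5 × £2 = £10
  Tempe to M: 10 × £4 = £40
  Vail to K: 15 × £3 = £45
  Vail to N: 15 × £2 = £30
Optimal cost = £1305.
Saving = 1365 − 1305 = £60.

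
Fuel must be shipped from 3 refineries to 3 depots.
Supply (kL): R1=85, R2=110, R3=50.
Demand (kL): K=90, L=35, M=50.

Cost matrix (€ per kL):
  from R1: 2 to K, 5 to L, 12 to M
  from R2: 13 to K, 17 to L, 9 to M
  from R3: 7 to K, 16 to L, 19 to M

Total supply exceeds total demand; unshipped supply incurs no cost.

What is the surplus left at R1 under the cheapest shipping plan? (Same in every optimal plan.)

An optimal plan:
  R1→K: 50 × €2 = €100
  R1→L: 35 × €5 = €175
  R2→M: 50 × €9 = €450
  R3→K: 40 × €7 = €280
Total cost = €1005.
R1 ships 85 of its 85, leaving 0.

0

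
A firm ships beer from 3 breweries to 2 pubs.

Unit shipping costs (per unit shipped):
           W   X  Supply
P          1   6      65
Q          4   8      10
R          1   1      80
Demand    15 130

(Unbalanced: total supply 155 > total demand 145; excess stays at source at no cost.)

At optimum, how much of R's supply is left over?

0

An optimal plan:
  P–W: 15 × 1 = 15
  P–X: 50 × 6 = 300
  R–X: 80 × 1 = 80
Total cost = 395.
R ships 80 of its 80, leaving 0.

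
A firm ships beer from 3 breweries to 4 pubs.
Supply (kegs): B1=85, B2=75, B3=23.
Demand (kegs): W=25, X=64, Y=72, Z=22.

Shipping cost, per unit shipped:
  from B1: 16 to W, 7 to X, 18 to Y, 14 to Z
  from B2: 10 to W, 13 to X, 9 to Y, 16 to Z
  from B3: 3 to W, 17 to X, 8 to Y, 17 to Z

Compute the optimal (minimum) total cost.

1495

One minimum-cost allocation:
  B1→X: 64 kegs
  B1→Z: 21 kegs
  B2→W: 2 kegs
  B2→Y: 72 kegs
  B2→Z: 1 kegs
  B3→W: 23 kegs
Total cost = 1495.
(Supply check: B1 ships 85; B2 ships 75; B3 ships 23.)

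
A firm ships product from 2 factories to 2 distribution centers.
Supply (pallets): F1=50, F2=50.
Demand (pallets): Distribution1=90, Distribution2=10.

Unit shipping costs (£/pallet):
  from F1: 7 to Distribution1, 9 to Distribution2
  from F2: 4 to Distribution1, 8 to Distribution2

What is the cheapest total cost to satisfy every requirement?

An optimal shipping plan:
  F1–Distribution1: 40 pallets
  F1–Distribution2: 10 pallets
  F2–Distribution1: 50 pallets
Total cost = £570.
(Supply check: F1 ships 50; F2 ships 50.)

570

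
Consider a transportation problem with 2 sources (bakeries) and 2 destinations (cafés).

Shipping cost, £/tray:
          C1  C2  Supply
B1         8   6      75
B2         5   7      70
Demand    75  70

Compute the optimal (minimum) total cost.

810

An optimal shipping plan:
  B1 to C1: 5 × £8 = £40
  B1 to C2: 70 × £6 = £420
  B2 to C1: 70 × £5 = £350
Total = 40 + 420 + 350 = £810.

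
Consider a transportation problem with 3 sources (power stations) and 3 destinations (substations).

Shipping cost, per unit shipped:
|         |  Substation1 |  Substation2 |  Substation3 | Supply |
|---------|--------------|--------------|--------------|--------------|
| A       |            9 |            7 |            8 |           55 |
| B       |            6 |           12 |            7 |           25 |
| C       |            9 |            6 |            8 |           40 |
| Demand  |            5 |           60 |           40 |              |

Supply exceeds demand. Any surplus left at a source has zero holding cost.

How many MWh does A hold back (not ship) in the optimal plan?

An optimal plan:
  A–Substation2: 20 × 7 = 140
  A–Substation3: 20 × 8 = 160
  B–Substation1: 5 × 6 = 30
  B–Substation3: 20 × 7 = 140
  C–Substation2: 40 × 6 = 240
Total cost = 710.
A ships 40 of its 55, leaving 15.

15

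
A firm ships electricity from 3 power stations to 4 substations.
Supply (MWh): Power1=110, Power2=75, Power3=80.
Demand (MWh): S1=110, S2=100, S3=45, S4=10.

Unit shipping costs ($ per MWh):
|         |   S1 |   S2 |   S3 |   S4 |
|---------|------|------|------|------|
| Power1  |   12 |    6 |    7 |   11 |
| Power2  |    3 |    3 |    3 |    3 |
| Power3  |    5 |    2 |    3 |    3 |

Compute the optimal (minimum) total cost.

A cheapest plan:
  Power1→S2: 100 MWh
  Power1→S3: 10 MWh
  Power2→S1: 75 MWh
  Power3→S1: 35 MWh
  Power3→S3: 35 MWh
  Power3→S4: 10 MWh
Total cost = $1205.
(Supply check: Power1 ships 110; Power2 ships 75; Power3 ships 80.)

1205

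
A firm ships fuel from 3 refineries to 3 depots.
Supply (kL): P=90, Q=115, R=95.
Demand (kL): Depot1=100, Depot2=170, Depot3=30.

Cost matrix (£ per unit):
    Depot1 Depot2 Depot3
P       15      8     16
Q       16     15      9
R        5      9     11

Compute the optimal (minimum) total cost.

A cheapest plan:
  P->Depot2: 90 kL
  Q->Depot1: 5 kL
  Q->Depot2: 80 kL
  Q->Depot3: 30 kL
  R->Depot1: 95 kL
Total cost = £2745.
(Supply check: P ships 90; Q ships 115; R ships 95.)

2745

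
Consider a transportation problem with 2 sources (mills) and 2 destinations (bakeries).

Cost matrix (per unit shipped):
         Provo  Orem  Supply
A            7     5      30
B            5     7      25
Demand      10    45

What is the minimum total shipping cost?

Optimal allocation:
  A→Orem: 30 × 5 = 150
  B→Provo: 10 × 5 = 50
  B→Orem: 15 × 7 = 105
Total = 150 + 50 + 105 = 305.

305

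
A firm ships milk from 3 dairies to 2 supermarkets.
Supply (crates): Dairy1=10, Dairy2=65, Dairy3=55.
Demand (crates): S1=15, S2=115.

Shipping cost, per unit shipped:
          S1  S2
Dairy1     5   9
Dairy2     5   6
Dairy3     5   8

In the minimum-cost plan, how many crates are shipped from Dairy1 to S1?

Solving gives:
  Dairy1→S1: 10 × 5 = 50
  Dairy2→S2: 65 × 6 = 390
  Dairy3→S1: 5 × 5 = 25
  Dairy3→S2: 50 × 8 = 400
Total cost = 865.
So Dairy1→S1 carries 10 crates.

10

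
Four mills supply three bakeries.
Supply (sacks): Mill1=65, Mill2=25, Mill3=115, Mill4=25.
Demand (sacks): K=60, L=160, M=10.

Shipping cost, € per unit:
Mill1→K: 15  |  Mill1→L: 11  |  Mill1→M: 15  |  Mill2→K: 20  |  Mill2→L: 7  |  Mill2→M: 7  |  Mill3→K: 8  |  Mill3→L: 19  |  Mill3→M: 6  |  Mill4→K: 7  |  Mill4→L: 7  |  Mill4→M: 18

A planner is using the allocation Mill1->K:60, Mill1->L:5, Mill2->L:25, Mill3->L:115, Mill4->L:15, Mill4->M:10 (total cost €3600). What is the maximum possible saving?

Current plan cost = 60·15 + 5·11 + 25·7 + 115·19 + 15·7 + 10·18 = €3600.
Optimal plan:
  Mill1–L: 65 × €11 = €715
  Mill2–L: 25 × €7 = €175
  Mill3–K: 60 × €8 = €480
  Mill3–L: 45 × €19 = €855
  Mill3–M: 10 × €6 = €60
  Mill4–L: 25 × €7 = €175
Optimal cost = €2460.
Saving = 3600 − 2460 = €1140.

1140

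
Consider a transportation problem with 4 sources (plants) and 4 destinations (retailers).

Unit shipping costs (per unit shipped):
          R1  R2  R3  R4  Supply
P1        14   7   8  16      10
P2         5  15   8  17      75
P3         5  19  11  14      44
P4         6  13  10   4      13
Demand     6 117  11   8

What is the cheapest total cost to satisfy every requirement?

1956

An optimal shipping plan:
  P1->R2: 10 × 7 = 70
  P2->R2: 75 × 15 = 1125
  P3->R1: 6 × 5 = 30
  P3->R2: 27 × 19 = 513
  P3->R3: 11 × 11 = 121
  P4->R2: 5 × 13 = 65
  P4->R4: 8 × 4 = 32
Total = 70 + 1125 + 30 + 513 + 121 + 65 + 32 = 1956.
(Supply check: P1 ships 10; P2 ships 75; P3 ships 44; P4 ships 13.)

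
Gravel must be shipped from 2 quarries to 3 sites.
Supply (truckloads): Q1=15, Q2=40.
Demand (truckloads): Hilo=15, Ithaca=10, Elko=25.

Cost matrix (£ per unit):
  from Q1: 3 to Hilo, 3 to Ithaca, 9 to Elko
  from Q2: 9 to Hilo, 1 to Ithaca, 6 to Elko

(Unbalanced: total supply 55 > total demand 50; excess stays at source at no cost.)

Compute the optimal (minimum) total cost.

205

An optimal shipping plan:
  Q1→Hilo: 15 truckloads
  Q2→Ithaca: 10 truckloads
  Q2→Elko: 25 truckloads
Total cost = £205.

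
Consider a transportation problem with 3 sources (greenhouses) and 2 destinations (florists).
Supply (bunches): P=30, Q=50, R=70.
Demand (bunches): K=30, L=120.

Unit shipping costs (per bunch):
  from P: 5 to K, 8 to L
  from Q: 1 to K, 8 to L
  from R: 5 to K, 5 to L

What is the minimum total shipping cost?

780

An optimal shipping plan:
  P–L: 30 bunches
  Q–K: 30 bunches
  Q–L: 20 bunches
  R–L: 70 bunches
Total cost = 780.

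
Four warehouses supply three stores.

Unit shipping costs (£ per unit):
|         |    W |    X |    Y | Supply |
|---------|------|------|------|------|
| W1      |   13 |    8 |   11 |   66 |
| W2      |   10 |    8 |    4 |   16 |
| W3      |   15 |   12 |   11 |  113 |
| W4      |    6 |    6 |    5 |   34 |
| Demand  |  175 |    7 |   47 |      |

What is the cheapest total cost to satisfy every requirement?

An optimal shipping plan:
  W1→W: 59 × £13 = £767
  W1→X: 7 × £8 = £56
  W2→Y: 16 × £4 = £64
  W3→W: 82 × £15 = £1230
  W3→Y: 31 × £11 = £341
  W4→W: 34 × £6 = £204
Total = 767 + 56 + 64 + 1230 + 341 + 204 = £2662.
(Supply check: W1 ships 66; W2 ships 16; W3 ships 113; W4 ships 34.)

2662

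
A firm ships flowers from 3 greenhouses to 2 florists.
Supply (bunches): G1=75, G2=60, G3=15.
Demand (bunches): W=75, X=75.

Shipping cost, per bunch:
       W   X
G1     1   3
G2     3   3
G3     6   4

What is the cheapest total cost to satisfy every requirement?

Optimal allocation:
  G1–W: 75 bunches
  G2–X: 60 bunches
  G3–X: 15 bunches
Total cost = 315.

315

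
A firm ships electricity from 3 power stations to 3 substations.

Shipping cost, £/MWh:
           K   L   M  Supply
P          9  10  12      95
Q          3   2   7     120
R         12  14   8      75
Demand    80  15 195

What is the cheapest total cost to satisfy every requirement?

One minimum-cost allocation:
  P→M: 95 × £12 = £1140
  Q→K: 80 × £3 = £240
  Q→L: 15 × £2 = £30
  Q→M: 25 × £7 = £175
  R→M: 75 × £8 = £600
Total = 1140 + 240 + 30 + 175 + 600 = £2185.
(Supply check: P ships 95; Q ships 120; R ships 75.)

2185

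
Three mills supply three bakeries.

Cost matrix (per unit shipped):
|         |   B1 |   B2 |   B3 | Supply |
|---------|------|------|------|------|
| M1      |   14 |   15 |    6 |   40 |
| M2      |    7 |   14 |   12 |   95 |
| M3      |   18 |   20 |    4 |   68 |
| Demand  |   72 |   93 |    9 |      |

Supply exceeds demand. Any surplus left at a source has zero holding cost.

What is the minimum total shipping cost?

2062

A cheapest plan:
  M1->B2: 40 × 15 = 600
  M2->B1: 72 × 7 = 504
  M2->B2: 23 × 14 = 322
  M3->B2: 30 × 20 = 600
  M3->B3: 9 × 4 = 36
Total = 600 + 504 + 322 + 600 + 36 = 2062.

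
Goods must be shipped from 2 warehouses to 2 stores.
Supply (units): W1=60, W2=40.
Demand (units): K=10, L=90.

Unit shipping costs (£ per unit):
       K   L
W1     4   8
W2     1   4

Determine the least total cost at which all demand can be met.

600

Optimal allocation:
  W1–K: 10 × £4 = £40
  W1–L: 50 × £8 = £400
  W2–L: 40 × £4 = £160
Total = 40 + 400 + 160 = £600.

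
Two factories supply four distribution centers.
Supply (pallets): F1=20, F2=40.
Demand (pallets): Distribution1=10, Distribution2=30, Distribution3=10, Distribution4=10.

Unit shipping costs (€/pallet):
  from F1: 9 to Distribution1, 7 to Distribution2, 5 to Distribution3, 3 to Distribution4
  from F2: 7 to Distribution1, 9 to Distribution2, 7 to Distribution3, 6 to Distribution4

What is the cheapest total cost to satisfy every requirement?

420

One minimum-cost allocation:
  F1 to Distribution3: 10 × €5 = €50
  F1 to Distribution4: 10 × €3 = €30
  F2 to Distribution1: 10 × €7 = €70
  F2 to Distribution2: 30 × €9 = €270
Total = 50 + 30 + 70 + 270 = €420.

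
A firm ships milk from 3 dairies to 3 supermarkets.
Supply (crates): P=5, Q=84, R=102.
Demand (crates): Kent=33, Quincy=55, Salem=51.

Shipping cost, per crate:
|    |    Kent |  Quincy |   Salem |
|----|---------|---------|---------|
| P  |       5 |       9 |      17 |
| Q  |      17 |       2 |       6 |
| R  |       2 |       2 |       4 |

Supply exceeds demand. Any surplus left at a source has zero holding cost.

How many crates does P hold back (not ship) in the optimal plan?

5

Minimum-cost shipments:
  Q–Quincy: 55 × 2 = 110
  R–Kent: 33 × 2 = 66
  R–Salem: 51 × 4 = 204
Total cost = 380.
P ships 0 of its 5, leaving 5.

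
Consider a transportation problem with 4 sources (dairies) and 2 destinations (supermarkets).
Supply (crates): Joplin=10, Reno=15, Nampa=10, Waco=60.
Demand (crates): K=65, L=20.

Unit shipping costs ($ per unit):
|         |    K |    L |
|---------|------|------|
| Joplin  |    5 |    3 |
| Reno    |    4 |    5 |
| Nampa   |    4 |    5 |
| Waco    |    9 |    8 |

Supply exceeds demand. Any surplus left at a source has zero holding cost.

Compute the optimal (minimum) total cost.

An optimal shipping plan:
  Joplin to L: 10 × $3 = $30
  Reno to K: 15 × $4 = $60
  Nampa to K: 10 × $4 = $40
  Waco to K: 40 × $9 = $360
  Waco to L: 10 × $8 = $80
Total = 30 + 60 + 40 + 360 + 80 = $570.

570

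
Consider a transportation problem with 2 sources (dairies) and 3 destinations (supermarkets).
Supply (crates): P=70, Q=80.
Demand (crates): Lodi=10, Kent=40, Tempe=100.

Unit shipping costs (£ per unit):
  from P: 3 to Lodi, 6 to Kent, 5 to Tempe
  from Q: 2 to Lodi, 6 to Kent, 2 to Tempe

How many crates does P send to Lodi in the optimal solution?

Solving gives:
  P to Lodi: 10 crates
  P to Kent: 40 crates
  P to Tempe: 20 crates
  Q to Tempe: 80 crates
Total cost = £530.
So P→Lodi carries 10 crates.

10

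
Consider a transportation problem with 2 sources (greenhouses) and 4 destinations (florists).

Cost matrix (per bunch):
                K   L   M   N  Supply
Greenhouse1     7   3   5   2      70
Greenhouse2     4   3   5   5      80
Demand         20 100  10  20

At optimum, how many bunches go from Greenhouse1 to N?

The minimum-cost plan:
  Greenhouse1–L: 40 × 3 = 120
  Greenhouse1–M: 10 × 5 = 50
  Greenhouse1–N: 20 × 2 = 40
  Greenhouse2–K: 20 × 4 = 80
  Greenhouse2–L: 60 × 3 = 180
Total cost = 470.
So Greenhouse1→N carries 20 bunches.

20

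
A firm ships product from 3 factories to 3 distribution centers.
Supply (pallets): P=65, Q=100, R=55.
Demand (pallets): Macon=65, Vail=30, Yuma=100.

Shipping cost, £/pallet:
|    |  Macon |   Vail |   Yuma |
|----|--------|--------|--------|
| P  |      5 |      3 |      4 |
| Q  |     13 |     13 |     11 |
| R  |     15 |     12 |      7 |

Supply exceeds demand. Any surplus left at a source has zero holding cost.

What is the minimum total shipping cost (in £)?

Optimal allocation:
  P->Macon: 35 × £5 = £175
  P->Vail: 30 × £3 = £90
  Q->Macon: 30 × £13 = £390
  Q->Yuma: 45 × £11 = £495
  R->Yuma: 55 × £7 = £385
Total = 175 + 90 + 390 + 495 + 385 = £1535.
(Supply check: P ships 65; Q ships 75; R ships 55.)

1535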